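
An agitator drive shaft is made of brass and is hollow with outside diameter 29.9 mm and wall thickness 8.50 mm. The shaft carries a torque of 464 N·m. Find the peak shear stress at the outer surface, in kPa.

J = π(d_o⁴ − d_i⁴)/32 = π(0.0299⁴ − 0.0129⁴)/32 = 7.575×10^-8 m⁴.
τ_max = T·r/J = 464.0 × 0.0149 / 7.575×10^-8 = 9.158×10^7 Pa.

91600 kPa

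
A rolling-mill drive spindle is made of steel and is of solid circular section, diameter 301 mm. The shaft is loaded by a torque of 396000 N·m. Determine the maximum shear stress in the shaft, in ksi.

J = πd⁴/32 = π(0.301)⁴/32 = 8.059×10^-4 m⁴.
τ_max = T·r/J = 396000 × 0.150 / 8.059×10^-4 = 7.395×10^7 Pa.

10.7 ksi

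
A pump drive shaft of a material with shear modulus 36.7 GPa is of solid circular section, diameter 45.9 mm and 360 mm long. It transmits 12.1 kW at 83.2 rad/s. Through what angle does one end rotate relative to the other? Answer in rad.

ω = 83.2 rad/s, so T = P/ω = 12.1×10³ / 83.20 = 145.4 N·m.
J = πd⁴/32 = π(0.0459)⁴/32 = 4.358×10^-7 m⁴.
θ = T·L/(G·J) = 145.4 × 0.360 / (36.7×10⁹ × 4.358×10^-7) = 3.274×10^-3 rad.

0.00327 rad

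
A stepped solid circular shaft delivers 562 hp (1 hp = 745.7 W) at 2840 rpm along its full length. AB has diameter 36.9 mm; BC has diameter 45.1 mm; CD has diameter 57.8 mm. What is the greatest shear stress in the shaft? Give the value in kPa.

ω = 2π·2840/60 = 297.4 rad/s, so T = P/ω = 562×745.7 / 297.4 = 1409 N·m.
Under the same torque, τ_max = 16T/(πd³) is largest where d is smallest — segment AB (d = 36.9 mm).
τ_max = 16·1409/(π·(0.0369)³) = 1.428×10^8 Pa.

143000 kPa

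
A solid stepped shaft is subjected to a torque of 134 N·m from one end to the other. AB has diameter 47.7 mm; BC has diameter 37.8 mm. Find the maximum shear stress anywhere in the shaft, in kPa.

12600 kPa

Under the same torque, τ_max = 16T/(πd³) is largest where d is smallest — segment BC (d = 37.8 mm).
τ_max = 16·134.0/(π·(0.0378)³) = 1.264×10^7 Pa.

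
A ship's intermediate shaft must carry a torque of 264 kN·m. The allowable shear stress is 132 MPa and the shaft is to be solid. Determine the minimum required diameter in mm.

217 mm

For a solid shaft τ_max = 16T/(πd³), so d = (16T/(π τ_allow))^(1/3) = (16·264000/(π·1.32×10^8))^(1/3) = 0.2168 m.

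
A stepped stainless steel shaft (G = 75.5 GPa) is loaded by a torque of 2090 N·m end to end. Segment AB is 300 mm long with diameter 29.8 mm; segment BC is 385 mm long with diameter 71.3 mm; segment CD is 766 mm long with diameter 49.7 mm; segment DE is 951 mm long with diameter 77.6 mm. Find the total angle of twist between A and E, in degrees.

J_AB = π(0.0298)⁴/32 = 7.74×10^-8 m⁴; J_BC = π(0.0713)⁴/32 = 2.54×10^-6 m⁴; J_CD = π(0.0497)⁴/32 = 5.99×10^-7 m⁴; J_DE = π(0.0776)⁴/32 = 3.56×10^-6 m⁴.
θ = (T/G)·Σ L_i/J_i = (2090/75.5×10⁹)·(0.300/7.74×10^-8 + 0.385/2.54×10^-6 + 0.766/5.99×10^-7 + 0.951/3.56×10^-6) = 0.1543 rad.

8.84°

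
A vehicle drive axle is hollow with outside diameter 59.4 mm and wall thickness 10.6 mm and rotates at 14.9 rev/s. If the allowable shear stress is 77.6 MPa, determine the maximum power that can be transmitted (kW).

248 kW

J = π(d_o⁴ − d_i⁴)/32 = π(0.0594⁴ − 0.0382⁴)/32 = 1.013×10^-6 m⁴.
T_max = τ_allow·J/r = 7.76×10^7 × 1.013×10^-6 / 0.0297 = 2647 N·m.
ω = 2π·14.9 = 93.62 rad/s, so P_max = T_max·ω = 2.478×10^5 W.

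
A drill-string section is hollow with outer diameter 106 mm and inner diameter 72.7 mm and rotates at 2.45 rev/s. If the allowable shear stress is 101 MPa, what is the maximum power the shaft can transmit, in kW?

J = π(d_o⁴ − d_i⁴)/32 = π(0.106⁴ − 0.0727⁴)/32 = 9.652×10^-6 m⁴.
T_max = τ_allow·J/r = 1.01×10^8 × 9.652×10^-6 / 0.0530 = 18390 N·m.
ω = 2π·2.45 = 15.39 rad/s, so P_max = T_max·ω = 2.831×10^5 W.

283 kW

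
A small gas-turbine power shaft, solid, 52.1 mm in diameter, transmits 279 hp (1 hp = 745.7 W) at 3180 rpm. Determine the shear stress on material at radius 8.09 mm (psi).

1010 psi

ω = 2π·3180/60 = 333.0 rad/s, so T = P/ω = 279×745.7 / 333.0 = 624.8 N·m.
J = πd⁴/32 = π(0.0521)⁴/32 = 7.234×10^-7 m⁴.
Shear stress varies linearly with radius: τ = T·r/J = 624.8 × 0.00809 / 7.234×10^-7 = 6.987×10^6 Pa.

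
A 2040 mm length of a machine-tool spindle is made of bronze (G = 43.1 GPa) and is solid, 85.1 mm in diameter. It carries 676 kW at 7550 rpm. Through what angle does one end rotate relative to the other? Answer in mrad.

7.86 mrad

ω = 2π·7550/60 = 790.6 rad/s, so T = P/ω = 676×10³ / 790.6 = 855.0 N·m.
J = πd⁴/32 = π(0.0851)⁴/32 = 5.149×10^-6 m⁴.
θ = T·L/(G·J) = 855.0 × 2.04 / (43.1×10⁹ × 5.149×10^-6) = 7.860×10^-3 rad.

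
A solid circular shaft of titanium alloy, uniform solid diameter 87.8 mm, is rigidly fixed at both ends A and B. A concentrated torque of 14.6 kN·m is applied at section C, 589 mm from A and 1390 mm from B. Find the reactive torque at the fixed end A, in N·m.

With uniform GJ and both ends fixed, compatibility θ_AC = θ_CB gives T_A·a = T_B·b, together with T_A + T_B = T₀.
T_A = T₀·b/(a+b) = 14600·1390/1979 = 10250 N·m; T_B = 4345 N·m.

10300 N·m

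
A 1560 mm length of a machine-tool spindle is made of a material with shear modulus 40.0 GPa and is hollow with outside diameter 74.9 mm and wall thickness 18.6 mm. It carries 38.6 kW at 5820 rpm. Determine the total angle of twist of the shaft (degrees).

0.0489°

ω = 2π·5820/60 = 609.5 rad/s, so T = P/ω = 38.6×10³ / 609.5 = 63.33 N·m.
J = π(d_o⁴ − d_i⁴)/32 = π(0.0749⁴ − 0.0377⁴)/32 = 2.891×10^-6 m⁴.
θ = T·L/(G·J) = 63.33 × 1.56 / (40.0×10⁹ × 2.891×10^-6) = 8.542×10^-4 rad.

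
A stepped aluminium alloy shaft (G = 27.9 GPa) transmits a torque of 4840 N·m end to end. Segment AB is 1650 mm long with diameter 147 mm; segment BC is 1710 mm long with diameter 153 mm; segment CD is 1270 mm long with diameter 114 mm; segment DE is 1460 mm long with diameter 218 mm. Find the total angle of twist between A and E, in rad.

0.0262 rad

J_AB = π(0.147)⁴/32 = 4.58×10^-5 m⁴; J_BC = π(0.153)⁴/32 = 5.38×10^-5 m⁴; J_CD = π(0.114)⁴/32 = 1.66×10^-5 m⁴; J_DE = π(0.218)⁴/32 = 2.22×10^-4 m⁴.
θ = (T/G)·Σ L_i/J_i = (4840/27.9×10⁹)·(1.65/4.58×10^-5 + 1.71/5.38×10^-5 + 1.27/1.66×10^-5 + 1.46/2.22×10^-4) = 0.02619 rad.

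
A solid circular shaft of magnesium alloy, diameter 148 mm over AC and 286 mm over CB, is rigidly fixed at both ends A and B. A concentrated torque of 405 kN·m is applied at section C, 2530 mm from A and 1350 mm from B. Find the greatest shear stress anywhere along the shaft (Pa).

Compatibility: T_A·a/J_AC = T_B·b/J_CB with T_A + T_B = T₀.
J_AC = 4.71×10^-5 m⁴, J_CB = 6.57×10^-4 m⁴, so T_A = T₀·(J_AC/a)/((J_AC/a)+(J_CB/b)) = 14930 N·m, T_B = 390100 N·m.
τ in each portion: τ_AC = 2.34×10^7 Pa, τ_CB = 8.49×10^7 Pa; maximum is in CB.
τ_max = T_CB·r/J = 390100·0.143/6.57×10^-4 = 8.492×10^7 Pa.

8.49e7 Pa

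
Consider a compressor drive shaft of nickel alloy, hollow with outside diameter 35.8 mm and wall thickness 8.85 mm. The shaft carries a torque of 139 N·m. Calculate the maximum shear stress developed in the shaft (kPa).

16500 kPa

J = π(d_o⁴ − d_i⁴)/32 = π(0.0358⁴ − 0.0181⁴)/32 = 1.507×10^-7 m⁴.
τ_max = T·r/J = 139.0 × 0.0179 / 1.507×10^-7 = 1.651×10^7 Pa.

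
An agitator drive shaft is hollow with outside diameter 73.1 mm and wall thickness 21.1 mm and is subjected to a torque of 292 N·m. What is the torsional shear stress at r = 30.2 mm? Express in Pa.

3.25e6 Pa

J = π(d_o⁴ − d_i⁴)/32 = π(0.0731⁴ − 0.0309⁴)/32 = 2.714×10^-6 m⁴.
Shear stress varies linearly with radius: τ = T·r/J = 292.0 × 0.0302 / 2.714×10^-6 = 3.249×10^6 Pa.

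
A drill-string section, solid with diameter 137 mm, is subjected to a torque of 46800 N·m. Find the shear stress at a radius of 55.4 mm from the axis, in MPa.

75.0 MPa

J = πd⁴/32 = π(0.137)⁴/32 = 3.458×10^-5 m⁴.
Shear stress varies linearly with radius: τ = T·r/J = 46800 × 0.0554 / 3.458×10^-5 = 7.497×10^7 Pa.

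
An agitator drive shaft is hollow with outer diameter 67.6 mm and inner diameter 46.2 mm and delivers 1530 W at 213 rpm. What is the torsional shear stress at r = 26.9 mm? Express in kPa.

1150 kPa

ω = 2π·213/60 = 22.31 rad/s, so T = P/ω = 1530 / 22.31 = 68.59 N·m.
J = π(d_o⁴ − d_i⁴)/32 = π(0.0676⁴ − 0.0462⁴)/32 = 1.603×10^-6 m⁴.
Shear stress varies linearly with radius: τ = T·r/J = 68.59 × 0.0269 / 1.603×10^-6 = 1.151×10^6 Pa.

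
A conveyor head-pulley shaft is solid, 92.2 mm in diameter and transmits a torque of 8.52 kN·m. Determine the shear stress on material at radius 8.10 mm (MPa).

J = πd⁴/32 = π(0.0922)⁴/32 = 7.095×10^-6 m⁴.
Shear stress varies linearly with radius: τ = T·r/J = 8520 × 0.00810 / 7.095×10^-6 = 9.727×10^6 Pa.

9.73 MPa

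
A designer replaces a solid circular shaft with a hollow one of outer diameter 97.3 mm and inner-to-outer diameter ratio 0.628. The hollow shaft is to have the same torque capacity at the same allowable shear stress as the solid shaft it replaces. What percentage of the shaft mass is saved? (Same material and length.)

Equal τ_max and T ⇒ the solid shaft needs d_s³ = d_o³(1−k⁴), so d_s = 97.3·(1−0.628⁴)^(1/3) = 91.97 mm.
Area ratio A_h/A_s = d_o²(1−k²)/d_s² = (1−k²)/(1−k⁴)^(2/3) = 0.6779.
Mass saving = 1 − 0.6779 = 32.2 %.

32.2 %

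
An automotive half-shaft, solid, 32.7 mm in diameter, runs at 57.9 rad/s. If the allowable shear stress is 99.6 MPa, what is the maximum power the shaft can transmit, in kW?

39.6 kW

J = πd⁴/32 = π(0.0327)⁴/32 = 1.123×10^-7 m⁴.
T_max = τ_allow·J/r = 9.96×10^7 × 1.123×10^-7 / 0.0163 = 683.8 N·m.
ω = 57.9 rad/s, so P_max = T_max·ω = 3.959×10^4 W.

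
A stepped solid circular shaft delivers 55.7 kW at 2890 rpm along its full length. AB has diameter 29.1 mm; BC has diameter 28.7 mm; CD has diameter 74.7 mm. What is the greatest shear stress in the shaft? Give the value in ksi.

ω = 2π·2890/60 = 302.6 rad/s, so T = P/ω = 55.7×10³ / 302.6 = 184.0 N·m.
Under the same torque, τ_max = 16T/(πd³) is largest where d is smallest — segment BC (d = 28.7 mm).
τ_max = 16·184.0/(π·(0.0287)³) = 3.965×10^7 Pa.

5.75 ksi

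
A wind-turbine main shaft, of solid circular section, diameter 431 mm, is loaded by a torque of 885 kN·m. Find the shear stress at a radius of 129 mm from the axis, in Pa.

J = πd⁴/32 = π(0.431)⁴/32 = 3.388×10^-3 m⁴.
Shear stress varies linearly with radius: τ = T·r/J = 885000 × 0.129 / 3.388×10^-3 = 3.370×10^7 Pa.

3.37e7 Pa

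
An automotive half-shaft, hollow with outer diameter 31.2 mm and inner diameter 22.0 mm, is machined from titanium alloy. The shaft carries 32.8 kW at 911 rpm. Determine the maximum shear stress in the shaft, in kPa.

ω = 2π·911/60 = 95.40 rad/s, so T = P/ω = 32.8×10³ / 95.40 = 343.8 N·m.
J = π(d_o⁴ − d_i⁴)/32 = π(0.0312⁴ − 0.0220⁴)/32 = 7.003×10^-8 m⁴.
τ_max = T·r/J = 343.8 × 0.0156 / 7.003×10^-8 = 7.659×10^7 Pa.

76600 kPa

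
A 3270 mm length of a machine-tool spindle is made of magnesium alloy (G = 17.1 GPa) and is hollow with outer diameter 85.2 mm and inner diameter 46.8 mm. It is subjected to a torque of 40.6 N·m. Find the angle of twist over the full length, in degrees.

0.0946°

J = π(d_o⁴ − d_i⁴)/32 = π(0.0852⁴ − 0.0468⁴)/32 = 4.702×10^-6 m⁴.
θ = T·L/(G·J) = 40.60 × 3.27 / (17.1×10⁹ × 4.702×10^-6) = 1.651×10^-3 rad.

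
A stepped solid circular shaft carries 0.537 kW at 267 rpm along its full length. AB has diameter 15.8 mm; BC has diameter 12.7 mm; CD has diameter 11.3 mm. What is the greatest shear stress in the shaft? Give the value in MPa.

ω = 2π·267/60 = 27.96 rad/s, so T = P/ω = 0.537×10³ / 27.96 = 19.21 N·m.
Under the same torque, τ_max = 16T/(πd³) is largest where d is smallest — segment CD (d = 11.3 mm).
τ_max = 16·19.21/(π·(0.0113)³) = 6.779×10^7 Pa.

67.8 MPa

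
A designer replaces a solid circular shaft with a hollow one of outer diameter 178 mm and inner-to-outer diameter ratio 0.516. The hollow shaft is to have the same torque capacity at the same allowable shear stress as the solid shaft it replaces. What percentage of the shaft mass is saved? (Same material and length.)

Equal τ_max and T ⇒ the solid shaft needs d_s³ = d_o³(1−k⁴), so d_s = 178·(1−0.516⁴)^(1/3) = 173.7 mm.
Area ratio A_h/A_s = d_o²(1−k²)/d_s² = (1−k²)/(1−k⁴)^(2/3) = 0.7706.
Mass saving = 1 − 0.7706 = 22.9 %.

22.9 %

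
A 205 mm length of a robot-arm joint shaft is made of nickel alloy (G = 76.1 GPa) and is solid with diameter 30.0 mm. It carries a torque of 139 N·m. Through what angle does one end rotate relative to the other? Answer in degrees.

J = πd⁴/32 = π(0.0300)⁴/32 = 7.952×10^-8 m⁴.
θ = T·L/(G·J) = 139.0 × 0.205 / (76.1×10⁹ × 7.952×10^-8) = 4.709×10^-3 rad.

0.270°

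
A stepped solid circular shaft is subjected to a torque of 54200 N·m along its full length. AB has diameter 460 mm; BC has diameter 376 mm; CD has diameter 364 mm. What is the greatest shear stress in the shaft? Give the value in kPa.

5720 kPa

Under the same torque, τ_max = 16T/(πd³) is largest where d is smallest — segment CD (d = 364 mm).
τ_max = 16·54200/(π·(0.364)³) = 5.724×10^6 Pa.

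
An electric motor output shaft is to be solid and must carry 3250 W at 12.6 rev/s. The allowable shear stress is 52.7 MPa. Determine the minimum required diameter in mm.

15.8 mm

ω = 2π·12.6 = 79.17 rad/s, so T = P/ω = 3250 / 79.17 = 41.05 N·m.
For a solid shaft τ_max = 16T/(πd³), so d = (16T/(π τ_allow))^(1/3) = (16·41.05/(π·5.27×10^7))^(1/3) = 0.01583 m.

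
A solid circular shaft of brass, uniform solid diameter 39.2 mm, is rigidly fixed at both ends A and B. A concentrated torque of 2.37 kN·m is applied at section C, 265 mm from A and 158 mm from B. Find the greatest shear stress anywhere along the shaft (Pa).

With uniform GJ and both ends fixed, compatibility θ_AC = θ_CB gives T_A·a = T_B·b, together with T_A + T_B = T₀.
T_A = T₀·b/(a+b) = 2370·158/423.0 = 885.2 N·m; T_B = 1485 N·m.
τ in each portion: τ_AC = 7.48×10^7 Pa, τ_CB = 1.26×10^8 Pa; maximum is in CB.
τ_max = T_CB·r/J = 1485·0.0196/2.32×10^-7 = 1.255×10^8 Pa.

1.26e8 Pa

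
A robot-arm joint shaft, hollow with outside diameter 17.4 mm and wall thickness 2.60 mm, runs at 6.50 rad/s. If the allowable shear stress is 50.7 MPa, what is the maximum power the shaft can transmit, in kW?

J = π(d_o⁴ − d_i⁴)/32 = π(0.0174⁴ − 0.0122⁴)/32 = 6.824×10^-9 m⁴.
T_max = τ_allow·J/r = 5.07×10^7 × 6.824×10^-9 / 0.00870 = 39.77 N·m.
ω = 6.50 rad/s, so P_max = T_max·ω = 258.5 W.

0.258 kW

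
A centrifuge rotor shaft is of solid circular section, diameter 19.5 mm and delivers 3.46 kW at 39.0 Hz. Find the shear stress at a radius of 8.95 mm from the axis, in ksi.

1.29 ksi

ω = 2π·39.0 = 245.0 rad/s, so T = P/ω = 3.46×10³ / 245.0 = 14.12 N·m.
J = πd⁴/32 = π(0.0195)⁴/32 = 1.420×10^-8 m⁴.
Shear stress varies linearly with radius: τ = T·r/J = 14.12 × 0.00895 / 1.420×10^-8 = 8.903×10^6 Pa.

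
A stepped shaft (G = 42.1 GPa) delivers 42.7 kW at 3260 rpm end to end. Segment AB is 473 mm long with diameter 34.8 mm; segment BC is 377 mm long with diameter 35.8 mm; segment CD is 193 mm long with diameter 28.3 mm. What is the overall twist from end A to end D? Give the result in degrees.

ω = 2π·3260/60 = 341.4 rad/s, so T = P/ω = 42.7×10³ / 341.4 = 125.1 N·m.
J_AB = π(0.0348)⁴/32 = 1.44×10^-7 m⁴; J_BC = π(0.0358)⁴/32 = 1.61×10^-7 m⁴; J_CD = π(0.0283)⁴/32 = 6.30×10^-8 m⁴.
θ = (T/G)·Σ L_i/J_i = (125.1/42.1×10⁹)·(0.473/1.44×10^-7 + 0.377/1.61×10^-7 + 0.193/6.30×10^-8) = 0.02581 rad.

1.48°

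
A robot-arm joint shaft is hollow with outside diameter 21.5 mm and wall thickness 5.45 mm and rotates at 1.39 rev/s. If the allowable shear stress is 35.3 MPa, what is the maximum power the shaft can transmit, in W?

566 W

J = π(d_o⁴ − d_i⁴)/32 = π(0.0215⁴ − 0.0106⁴)/32 = 1.974×10^-8 m⁴.
T_max = τ_allow·J/r = 3.53×10^7 × 1.974×10^-8 / 0.0107 = 64.81 N·m.
ω = 2π·1.39 = 8.734 rad/s, so P_max = T_max·ω = 566.1 W.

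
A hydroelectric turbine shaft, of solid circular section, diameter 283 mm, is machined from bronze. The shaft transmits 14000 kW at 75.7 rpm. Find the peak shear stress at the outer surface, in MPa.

397 MPa

ω = 2π·75.7/60 = 7.927 rad/s, so T = P/ω = 14000×10³ / 7.927 = 1.766e6 N·m.
J = πd⁴/32 = π(0.283)⁴/32 = 6.297×10^-4 m⁴.
τ_max = T·r/J = 1.766e6 × 0.141 / 6.297×10^-4 = 3.968×10^8 Pa.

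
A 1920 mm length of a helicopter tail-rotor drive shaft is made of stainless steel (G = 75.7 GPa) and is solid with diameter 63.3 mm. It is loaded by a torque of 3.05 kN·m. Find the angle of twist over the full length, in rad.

0.0491 rad

J = πd⁴/32 = π(0.0633)⁴/32 = 1.576×10^-6 m⁴.
θ = T·L/(G·J) = 3050 × 1.92 / (75.7×10⁹ × 1.576×10^-6) = 0.04908 rad.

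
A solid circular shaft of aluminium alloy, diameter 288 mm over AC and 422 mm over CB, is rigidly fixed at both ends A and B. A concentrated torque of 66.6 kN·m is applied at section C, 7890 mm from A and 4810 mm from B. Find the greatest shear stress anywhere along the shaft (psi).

Compatibility: T_A·a/J_AC = T_B·b/J_CB with T_A + T_B = T₀.
J_AC = 6.75×10^-4 m⁴, J_CB = 3.11×10^-3 m⁴, so T_A = T₀·(J_AC/a)/((J_AC/a)+(J_CB/b)) = 7779 N·m, T_B = 58820 N·m.
τ in each portion: τ_AC = 1.66×10^6 Pa, τ_CB = 3.99×10^6 Pa; maximum is in CB.
τ_max = T_CB·r/J = 58820·0.211/3.11×10^-3 = 3.986×10^6 Pa.

578 psi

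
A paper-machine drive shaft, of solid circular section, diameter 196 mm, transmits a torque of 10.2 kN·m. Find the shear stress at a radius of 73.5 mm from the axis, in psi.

J = πd⁴/32 = π(0.196)⁴/32 = 1.449×10^-4 m⁴.
Shear stress varies linearly with radius: τ = T·r/J = 10200 × 0.0735 / 1.449×10^-4 = 5.174×10^6 Pa.

750 psi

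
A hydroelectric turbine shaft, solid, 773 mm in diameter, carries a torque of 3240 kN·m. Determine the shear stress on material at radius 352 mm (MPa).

32.5 MPa

J = πd⁴/32 = π(0.773)⁴/32 = 0.03505 m⁴.
Shear stress varies linearly with radius: τ = T·r/J = 3.240e6 × 0.352 / 0.03505 = 3.254×10^7 Pa.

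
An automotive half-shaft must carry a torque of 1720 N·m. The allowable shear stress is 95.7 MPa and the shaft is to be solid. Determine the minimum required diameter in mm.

45.1 mm

For a solid shaft τ_max = 16T/(πd³), so d = (16T/(π τ_allow))^(1/3) = (16·1720/(π·9.57×10^7))^(1/3) = 0.04507 m.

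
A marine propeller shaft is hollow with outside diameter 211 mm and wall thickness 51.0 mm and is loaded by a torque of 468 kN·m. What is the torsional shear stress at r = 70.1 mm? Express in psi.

26300 psi

J = π(d_o⁴ − d_i⁴)/32 = π(0.211⁴ − 0.109⁴)/32 = 1.807×10^-4 m⁴.
Shear stress varies linearly with radius: τ = T·r/J = 468000 × 0.0701 / 1.807×10^-4 = 1.815×10^8 Pa.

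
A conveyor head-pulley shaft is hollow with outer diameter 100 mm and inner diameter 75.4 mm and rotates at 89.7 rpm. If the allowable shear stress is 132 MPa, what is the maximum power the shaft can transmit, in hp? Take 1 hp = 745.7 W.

221 hp

J = π(d_o⁴ − d_i⁴)/32 = π(0.100⁴ − 0.0754⁴)/32 = 6.644×10^-6 m⁴.
T_max = τ_allow·J/r = 1.32×10^8 × 6.644×10^-6 / 0.0500 = 17540 N·m.
ω = 2π·89.7/60 = 9.393 rad/s, so P_max = T_max·ω = 1.648×10^5 W.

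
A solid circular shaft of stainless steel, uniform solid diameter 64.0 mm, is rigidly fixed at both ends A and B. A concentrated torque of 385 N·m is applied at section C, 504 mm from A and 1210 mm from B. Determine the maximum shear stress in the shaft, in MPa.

5.28 MPa

With uniform GJ and both ends fixed, compatibility θ_AC = θ_CB gives T_A·a = T_B·b, together with T_A + T_B = T₀.
T_A = T₀·b/(a+b) = 385.0·1210/1714 = 271.8 N·m; T_B = 113.2 N·m.
τ in each portion: τ_AC = 5.28×10^6 Pa, τ_CB = 2.20×10^6 Pa; maximum is in AC.
τ_max = T_AC·r/J = 271.8·0.0320/1.65×10^-6 = 5.280×10^6 Pa.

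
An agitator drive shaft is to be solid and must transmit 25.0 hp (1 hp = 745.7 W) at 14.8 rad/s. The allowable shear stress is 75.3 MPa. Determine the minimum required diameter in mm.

44.0 mm

ω = 14.8 rad/s, so T = P/ω = 25.0×745.7 / 14.80 = 1260 N·m.
For a solid shaft τ_max = 16T/(πd³), so d = (16T/(π τ_allow))^(1/3) = (16·1260/(π·7.53×10^7))^(1/3) = 0.04400 m.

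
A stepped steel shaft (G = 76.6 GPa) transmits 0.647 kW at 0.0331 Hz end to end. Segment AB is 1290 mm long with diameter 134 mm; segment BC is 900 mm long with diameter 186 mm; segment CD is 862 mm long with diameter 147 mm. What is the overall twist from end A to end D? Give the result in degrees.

0.156°

ω = 2π·0.0331 = 0.2080 rad/s, so T = P/ω = 0.647×10³ / 0.2080 = 3111 N·m.
J_AB = π(0.134)⁴/32 = 3.17×10^-5 m⁴; J_BC = π(0.186)⁴/32 = 1.18×10^-4 m⁴; J_CD = π(0.147)⁴/32 = 4.58×10^-5 m⁴.
θ = (T/G)·Σ L_i/J_i = (3111/76.6×10⁹)·(1.29/3.17×10^-5 + 0.900/1.18×10^-4 + 0.862/4.58×10^-5) = 2.730×10^-3 rad.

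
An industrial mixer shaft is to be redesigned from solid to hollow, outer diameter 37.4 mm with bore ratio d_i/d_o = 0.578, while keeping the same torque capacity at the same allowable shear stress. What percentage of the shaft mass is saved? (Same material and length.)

27.9 %

Equal τ_max and T ⇒ the solid shaft needs d_s³ = d_o³(1−k⁴), so d_s = 37.4·(1−0.578⁴)^(1/3) = 35.95 mm.
Area ratio A_h/A_s = d_o²(1−k²)/d_s² = (1−k²)/(1−k⁴)^(2/3) = 0.7206.
Mass saving = 1 − 0.7206 = 27.9 %.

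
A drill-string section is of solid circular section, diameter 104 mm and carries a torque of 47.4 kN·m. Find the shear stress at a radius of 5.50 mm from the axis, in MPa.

J = πd⁴/32 = π(0.104)⁴/32 = 1.149×10^-5 m⁴.
Shear stress varies linearly with radius: τ = T·r/J = 47400 × 0.00550 / 1.149×10^-5 = 2.270×10^7 Pa.

22.7 MPa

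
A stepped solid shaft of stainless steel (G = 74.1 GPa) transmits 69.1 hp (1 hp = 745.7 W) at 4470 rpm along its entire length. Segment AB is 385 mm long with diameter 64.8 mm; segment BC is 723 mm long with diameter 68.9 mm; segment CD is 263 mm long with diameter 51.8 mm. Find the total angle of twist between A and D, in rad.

ω = 2π·4470/60 = 468.1 rad/s, so T = P/ω = 69.1×745.7 / 468.1 = 110.1 N·m.
J_AB = π(0.0648)⁴/32 = 1.73×10^-6 m⁴; J_BC = π(0.0689)⁴/32 = 2.21×10^-6 m⁴; J_CD = π(0.0518)⁴/32 = 7.07×10^-7 m⁴.
θ = (T/G)·Σ L_i/J_i = (110.1/74.1×10⁹)·(0.385/1.73×10^-6 + 0.723/2.21×10^-6 + 0.263/7.07×10^-7) = 1.369×10^-3 rad.

0.00137 rad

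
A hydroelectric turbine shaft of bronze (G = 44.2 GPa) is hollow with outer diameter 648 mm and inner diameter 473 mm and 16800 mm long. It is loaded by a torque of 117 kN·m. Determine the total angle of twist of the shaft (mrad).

J = π(d_o⁴ − d_i⁴)/32 = π(0.648⁴ − 0.473⁴)/32 = 0.01240 m⁴.
θ = T·L/(G·J) = 117000 × 16.8 / (44.2×10⁹ × 0.01240) = 3.587×10^-3 rad.

3.59 mrad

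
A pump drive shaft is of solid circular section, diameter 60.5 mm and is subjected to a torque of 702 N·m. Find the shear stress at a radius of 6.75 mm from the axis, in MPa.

3.60 MPa

J = πd⁴/32 = π(0.0605)⁴/32 = 1.315×10^-6 m⁴.
Shear stress varies linearly with radius: τ = T·r/J = 702.0 × 0.00675 / 1.315×10^-6 = 3.603×10^6 Pa.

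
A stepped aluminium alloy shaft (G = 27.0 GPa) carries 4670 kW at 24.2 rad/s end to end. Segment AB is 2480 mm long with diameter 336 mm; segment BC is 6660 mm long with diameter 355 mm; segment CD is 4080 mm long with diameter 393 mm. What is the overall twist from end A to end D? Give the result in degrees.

3.27°

ω = 24.2 rad/s, so T = P/ω = 4670×10³ / 24.20 = 193000 N·m.
J_AB = π(0.336)⁴/32 = 1.25×10^-3 m⁴; J_BC = π(0.355)⁴/32 = 1.56×10^-3 m⁴; J_CD = π(0.393)⁴/32 = 2.34×10^-3 m⁴.
θ = (T/G)·Σ L_i/J_i = (193000/27.0×10⁹)·(2.48/1.25×10^-3 + 6.66/1.56×10^-3 + 4.08/2.34×10^-3) = 0.05715 rad.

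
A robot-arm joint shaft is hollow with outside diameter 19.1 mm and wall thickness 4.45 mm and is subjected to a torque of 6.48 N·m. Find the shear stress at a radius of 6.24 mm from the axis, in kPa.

3370 kPa

J = π(d_o⁴ − d_i⁴)/32 = π(0.0191⁴ − 0.0102⁴)/32 = 1.200×10^-8 m⁴.
Shear stress varies linearly with radius: τ = T·r/J = 6.480 × 0.00624 / 1.200×10^-8 = 3.369×10^6 Pa.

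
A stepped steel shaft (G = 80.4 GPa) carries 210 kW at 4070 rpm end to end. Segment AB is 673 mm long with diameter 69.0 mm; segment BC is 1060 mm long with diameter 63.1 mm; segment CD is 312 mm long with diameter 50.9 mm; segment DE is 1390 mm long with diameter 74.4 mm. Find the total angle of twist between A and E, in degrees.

0.674°

ω = 2π·4070/60 = 426.2 rad/s, so T = P/ω = 210×10³ / 426.2 = 492.7 N·m.
J_AB = π(0.0690)⁴/32 = 2.23×10^-6 m⁴; J_BC = π(0.0631)⁴/32 = 1.56×10^-6 m⁴; J_CD = π(0.0509)⁴/32 = 6.59×10^-7 m⁴; J_DE = π(0.0744)⁴/32 = 3.01×10^-6 m⁴.
θ = (T/G)·Σ L_i/J_i = (492.7/80.4×10⁹)·(0.673/2.23×10^-6 + 1.06/1.56×10^-6 + 0.312/6.59×10^-7 + 1.39/3.01×10^-6) = 0.01176 rad.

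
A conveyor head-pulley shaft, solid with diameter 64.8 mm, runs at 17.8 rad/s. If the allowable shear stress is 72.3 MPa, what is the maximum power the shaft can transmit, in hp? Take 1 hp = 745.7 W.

92.2 hp

J = πd⁴/32 = π(0.0648)⁴/32 = 1.731×10^-6 m⁴.
T_max = τ_allow·J/r = 7.23×10^7 × 1.731×10^-6 / 0.0324 = 3863 N·m.
ω = 17.8 rad/s, so P_max = T_max·ω = 6.876×10^4 W.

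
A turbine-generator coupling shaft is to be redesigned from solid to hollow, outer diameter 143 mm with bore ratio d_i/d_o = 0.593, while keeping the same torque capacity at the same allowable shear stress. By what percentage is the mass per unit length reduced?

29.2 %

Equal τ_max and T ⇒ the solid shaft needs d_s³ = d_o³(1−k⁴), so d_s = 143·(1−0.593⁴)^(1/3) = 136.8 mm.
Area ratio A_h/A_s = d_o²(1−k²)/d_s² = (1−k²)/(1−k⁴)^(2/3) = 0.7080.
Mass saving = 1 − 0.7080 = 29.2 %.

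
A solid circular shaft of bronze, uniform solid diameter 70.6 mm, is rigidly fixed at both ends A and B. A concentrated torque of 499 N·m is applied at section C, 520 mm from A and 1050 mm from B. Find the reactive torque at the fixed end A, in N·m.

334 N·m

With uniform GJ and both ends fixed, compatibility θ_AC = θ_CB gives T_A·a = T_B·b, together with T_A + T_B = T₀.
T_A = T₀·b/(a+b) = 499.0·1050/1570 = 333.7 N·m; T_B = 165.3 N·m.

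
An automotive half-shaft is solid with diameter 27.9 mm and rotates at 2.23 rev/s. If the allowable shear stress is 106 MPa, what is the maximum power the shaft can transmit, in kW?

J = πd⁴/32 = π(0.0279)⁴/32 = 5.949×10^-8 m⁴.
T_max = τ_allow·J/r = 1.06×10^8 × 5.949×10^-8 / 0.0139 = 452.0 N·m.
ω = 2π·2.23 = 14.01 rad/s, so P_max = T_max·ω = 6333 W.

6.33 kW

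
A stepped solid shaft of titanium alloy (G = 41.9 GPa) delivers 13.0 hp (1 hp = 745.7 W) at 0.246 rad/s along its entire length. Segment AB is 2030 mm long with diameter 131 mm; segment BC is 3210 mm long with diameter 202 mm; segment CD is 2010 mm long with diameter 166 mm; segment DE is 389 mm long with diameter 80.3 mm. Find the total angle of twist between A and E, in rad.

0.199 rad

ω = 0.246 rad/s, so T = P/ω = 13.0×745.7 / 0.2460 = 39410 N·m.
J_AB = π(0.131)⁴/32 = 2.89×10^-5 m⁴; J_BC = π(0.202)⁴/32 = 1.63×10^-4 m⁴; J_CD = π(0.166)⁴/32 = 7.45×10^-5 m⁴; J_DE = π(0.0803)⁴/32 = 4.08×10^-6 m⁴.
θ = (T/G)·Σ L_i/J_i = (39410/41.9×10⁹)·(2.03/2.89×10^-5 + 3.21/1.63×10^-4 + 2.01/7.45×10^-5 + 0.389/4.08×10^-6) = 0.1995 rad.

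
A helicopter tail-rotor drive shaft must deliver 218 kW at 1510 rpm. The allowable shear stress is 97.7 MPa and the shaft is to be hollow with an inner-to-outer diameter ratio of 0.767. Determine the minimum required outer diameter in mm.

ω = 2π·1510/60 = 158.1 rad/s, so T = P/ω = 218×10³ / 158.1 = 1379 N·m.
For a hollow shaft with d_i/d_o = 0.767: τ_max = 16T/(π d_o³ (1−k⁴)), so d_o = [16T/(π τ_allow (1−k⁴))]^(1/3) = [16·1379/(π·9.77×10^7·0.6539)]^(1/3) = 0.04790 m.

47.9 mm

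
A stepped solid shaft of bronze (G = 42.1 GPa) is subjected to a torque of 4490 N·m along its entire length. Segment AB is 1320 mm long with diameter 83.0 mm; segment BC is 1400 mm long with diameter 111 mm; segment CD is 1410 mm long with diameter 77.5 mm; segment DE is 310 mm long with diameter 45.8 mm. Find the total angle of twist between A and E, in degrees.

J_AB = π(0.0830)⁴/32 = 4.66×10^-6 m⁴; J_BC = π(0.111)⁴/32 = 1.49×10^-5 m⁴; J_CD = π(0.0775)⁴/32 = 3.54×10^-6 m⁴; J_DE = π(0.0458)⁴/32 = 4.32×10^-7 m⁴.
θ = (T/G)·Σ L_i/J_i = (4490/42.1×10⁹)·(1.32/4.66×10^-6 + 1.40/1.49×10^-5 + 1.41/3.54×10^-6 + 0.310/4.32×10^-7) = 0.1592 rad.

9.12°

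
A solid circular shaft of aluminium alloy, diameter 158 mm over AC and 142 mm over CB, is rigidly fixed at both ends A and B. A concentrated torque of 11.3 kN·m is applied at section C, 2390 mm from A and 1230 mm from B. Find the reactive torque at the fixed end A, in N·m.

4980 N·m

Compatibility: T_A·a/J_AC = T_B·b/J_CB with T_A + T_B = T₀.
J_AC = 6.12×10^-5 m⁴, J_CB = 3.99×10^-5 m⁴, so T_A = T₀·(J_AC/a)/((J_AC/a)+(J_CB/b)) = 4983 N·m, T_B = 6317 N·m.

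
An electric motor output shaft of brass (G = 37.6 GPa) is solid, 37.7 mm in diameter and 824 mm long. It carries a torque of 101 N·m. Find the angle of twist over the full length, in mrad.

11.2 mrad

J = πd⁴/32 = π(0.0377)⁴/32 = 1.983×10^-7 m⁴.
θ = T·L/(G·J) = 101.0 × 0.824 / (37.6×10⁹ × 1.983×10^-7) = 0.01116 rad.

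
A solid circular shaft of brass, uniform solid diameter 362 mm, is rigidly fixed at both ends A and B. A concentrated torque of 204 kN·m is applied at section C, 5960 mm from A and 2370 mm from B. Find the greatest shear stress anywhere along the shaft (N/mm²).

With uniform GJ and both ends fixed, compatibility θ_AC = θ_CB gives T_A·a = T_B·b, together with T_A + T_B = T₀.
T_A = T₀·b/(a+b) = 204000·2370/8330 = 58040 N·m; T_B = 146000 N·m.
τ in each portion: τ_AC = 6.23×10^6 Pa, τ_CB = 1.57×10^7 Pa; maximum is in CB.
τ_max = T_CB·r/J = 146000·0.181/1.69×10^-3 = 1.567×10^7 Pa.

15.7 N/mm²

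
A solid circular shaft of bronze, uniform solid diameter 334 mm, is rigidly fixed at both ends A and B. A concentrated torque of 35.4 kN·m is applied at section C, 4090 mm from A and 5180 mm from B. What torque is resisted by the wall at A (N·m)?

With uniform GJ and both ends fixed, compatibility θ_AC = θ_CB gives T_A·a = T_B·b, together with T_A + T_B = T₀.
T_A = T₀·b/(a+b) = 35400·5180/9270 = 19780 N·m; T_B = 15620 N·m.

19800 N·m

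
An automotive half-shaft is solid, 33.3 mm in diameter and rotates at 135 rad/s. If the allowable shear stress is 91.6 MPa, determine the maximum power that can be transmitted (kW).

J = πd⁴/32 = π(0.0333)⁴/32 = 1.207×10^-7 m⁴.
T_max = τ_allow·J/r = 9.16×10^7 × 1.207×10^-7 / 0.0166 = 664.1 N·m.
ω = 135 rad/s, so P_max = T_max·ω = 8.966×10^4 W.

89.7 kW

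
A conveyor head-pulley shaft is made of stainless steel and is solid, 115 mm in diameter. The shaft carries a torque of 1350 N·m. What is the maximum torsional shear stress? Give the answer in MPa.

J = πd⁴/32 = π(0.115)⁴/32 = 1.717×10^-5 m⁴.
τ_max = T·r/J = 1350 × 0.0575 / 1.717×10^-5 = 4.521×10^6 Pa.

4.52 MPa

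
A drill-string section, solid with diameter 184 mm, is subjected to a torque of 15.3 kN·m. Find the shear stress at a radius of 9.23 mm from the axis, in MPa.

1.25 MPa

J = πd⁴/32 = π(0.184)⁴/32 = 1.125×10^-4 m⁴.
Shear stress varies linearly with radius: τ = T·r/J = 15300 × 0.00923 / 1.125×10^-4 = 1.255×10^6 Pa.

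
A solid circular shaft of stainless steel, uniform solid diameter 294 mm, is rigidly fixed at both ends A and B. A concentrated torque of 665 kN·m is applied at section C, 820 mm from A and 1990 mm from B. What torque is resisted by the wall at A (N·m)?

With uniform GJ and both ends fixed, compatibility θ_AC = θ_CB gives T_A·a = T_B·b, together with T_A + T_B = T₀.
T_A = T₀·b/(a+b) = 665000·1990/2810 = 470900 N·m; T_B = 194100 N·m.

471000 N·m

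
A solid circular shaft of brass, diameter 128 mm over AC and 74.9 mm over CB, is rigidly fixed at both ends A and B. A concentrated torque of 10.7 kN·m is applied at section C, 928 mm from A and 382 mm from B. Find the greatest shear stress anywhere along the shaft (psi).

4170 psi

Compatibility: T_A·a/J_AC = T_B·b/J_CB with T_A + T_B = T₀.
J_AC = 2.64×10^-5 m⁴, J_CB = 3.09×10^-6 m⁴, so T_A = T₀·(J_AC/a)/((J_AC/a)+(J_CB/b)) = 8328 N·m, T_B = 2372 N·m.
τ in each portion: τ_AC = 2.02×10^7 Pa, τ_CB = 2.87×10^7 Pa; maximum is in CB.
τ_max = T_CB·r/J = 2372·0.0375/3.09×10^-6 = 2.875×10^7 Pa.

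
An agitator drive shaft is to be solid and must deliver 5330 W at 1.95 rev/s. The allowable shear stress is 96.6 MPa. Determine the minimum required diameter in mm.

ω = 2π·1.95 = 12.25 rad/s, so T = P/ω = 5330 / 12.25 = 435.0 N·m.
For a solid shaft τ_max = 16T/(πd³), so d = (16T/(π τ_allow))^(1/3) = (16·435.0/(π·9.66×10^7))^(1/3) = 0.02841 m.

28.4 mm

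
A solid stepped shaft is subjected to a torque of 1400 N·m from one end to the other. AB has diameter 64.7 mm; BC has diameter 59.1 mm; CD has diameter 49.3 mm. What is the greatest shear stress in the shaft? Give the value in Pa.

Under the same torque, τ_max = 16T/(πd³) is largest where d is smallest — segment CD (d = 49.3 mm).
τ_max = 16·1400/(π·(0.0493)³) = 5.951×10^7 Pa.

5.95e7 Pa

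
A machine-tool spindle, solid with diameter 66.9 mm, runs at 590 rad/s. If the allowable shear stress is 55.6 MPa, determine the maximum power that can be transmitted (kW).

1930 kW

J = πd⁴/32 = π(0.0669)⁴/32 = 1.967×10^-6 m⁴.
T_max = τ_allow·J/r = 5.56×10^7 × 1.967×10^-6 / 0.0335 = 3269 N·m.
ω = 590 rad/s, so P_max = T_max·ω = 1.929×10^6 W.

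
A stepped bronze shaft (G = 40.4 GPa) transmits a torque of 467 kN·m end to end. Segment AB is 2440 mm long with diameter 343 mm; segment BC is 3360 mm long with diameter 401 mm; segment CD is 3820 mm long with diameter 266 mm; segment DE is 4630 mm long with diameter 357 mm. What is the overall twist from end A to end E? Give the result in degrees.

J_AB = π(0.343)⁴/32 = 1.36×10^-3 m⁴; J_BC = π(0.401)⁴/32 = 2.54×10^-3 m⁴; J_CD = π(0.266)⁴/32 = 4.92×10^-4 m⁴; J_DE = π(0.357)⁴/32 = 1.59×10^-3 m⁴.
θ = (T/G)·Σ L_i/J_i = (467000/40.4×10⁹)·(2.44/1.36×10^-3 + 3.36/2.54×10^-3 + 3.82/4.92×10^-4 + 4.63/1.59×10^-3) = 0.1595 rad.

9.14°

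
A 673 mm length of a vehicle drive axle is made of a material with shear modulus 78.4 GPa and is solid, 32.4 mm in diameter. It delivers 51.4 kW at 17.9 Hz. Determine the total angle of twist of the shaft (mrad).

ω = 2π·17.9 = 112.5 rad/s, so T = P/ω = 51.4×10³ / 112.5 = 457.0 N·m.
J = πd⁴/32 = π(0.0324)⁴/32 = 1.082×10^-7 m⁴.
θ = T·L/(G·J) = 457.0 × 0.673 / (78.4×10⁹ × 1.082×10^-7) = 0.03626 rad.

36.3 mrad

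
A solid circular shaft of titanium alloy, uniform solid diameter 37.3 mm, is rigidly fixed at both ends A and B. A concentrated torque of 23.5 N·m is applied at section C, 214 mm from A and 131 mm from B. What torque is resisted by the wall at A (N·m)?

8.92 N·m

With uniform GJ and both ends fixed, compatibility θ_AC = θ_CB gives T_A·a = T_B·b, together with T_A + T_B = T₀.
T_A = T₀·b/(a+b) = 23.50·131/345.0 = 8.923 N·m; T_B = 14.58 N·m.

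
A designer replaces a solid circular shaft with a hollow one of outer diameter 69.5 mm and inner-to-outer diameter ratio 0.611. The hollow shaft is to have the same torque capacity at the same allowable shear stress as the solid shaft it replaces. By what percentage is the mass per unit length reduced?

Equal τ_max and T ⇒ the solid shaft needs d_s³ = d_o³(1−k⁴), so d_s = 69.5·(1−0.611⁴)^(1/3) = 66.11 mm.
Area ratio A_h/A_s = d_o²(1−k²)/d_s² = (1−k²)/(1−k⁴)^(2/3) = 0.6926.
Mass saving = 1 − 0.6926 = 30.7 %.

30.7 %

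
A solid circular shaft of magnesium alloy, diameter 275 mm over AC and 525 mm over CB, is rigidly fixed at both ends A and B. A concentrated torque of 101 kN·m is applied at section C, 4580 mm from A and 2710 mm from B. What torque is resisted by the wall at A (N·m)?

4310 N·m

Compatibility: T_A·a/J_AC = T_B·b/J_CB with T_A + T_B = T₀.
J_AC = 5.61×10^-4 m⁴, J_CB = 7.46×10^-3 m⁴, so T_A = T₀·(J_AC/a)/((J_AC/a)+(J_CB/b)) = 4307 N·m, T_B = 96690 N·m.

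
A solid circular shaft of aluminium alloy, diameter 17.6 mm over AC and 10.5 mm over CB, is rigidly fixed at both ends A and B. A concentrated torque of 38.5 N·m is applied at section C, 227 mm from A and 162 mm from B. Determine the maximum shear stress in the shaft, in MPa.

Compatibility: T_A·a/J_AC = T_B·b/J_CB with T_A + T_B = T₀.
J_AC = 9.42×10^-9 m⁴, J_CB = 1.19×10^-9 m⁴, so T_A = T₀·(J_AC/a)/((J_AC/a)+(J_CB/b)) = 32.70 N·m, T_B = 5.804 N·m.
τ in each portion: τ_AC = 3.05×10^7 Pa, τ_CB = 2.55×10^7 Pa; maximum is in AC.
τ_max = T_AC·r/J = 32.70·0.00880/9.42×10^-9 = 3.054×10^7 Pa.

30.5 MPa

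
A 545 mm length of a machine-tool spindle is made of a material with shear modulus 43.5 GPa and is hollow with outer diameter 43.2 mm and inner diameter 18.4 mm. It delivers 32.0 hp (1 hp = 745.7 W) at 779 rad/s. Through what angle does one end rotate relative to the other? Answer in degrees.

0.0665°

ω = 779 rad/s, so T = P/ω = 32.0×745.7 / 779.0 = 30.63 N·m.
J = π(d_o⁴ − d_i⁴)/32 = π(0.0432⁴ − 0.0184⁴)/32 = 3.307×10^-7 m⁴.
θ = T·L/(G·J) = 30.63 × 0.545 / (43.5×10⁹ × 3.307×10^-7) = 1.161×10^-3 rad.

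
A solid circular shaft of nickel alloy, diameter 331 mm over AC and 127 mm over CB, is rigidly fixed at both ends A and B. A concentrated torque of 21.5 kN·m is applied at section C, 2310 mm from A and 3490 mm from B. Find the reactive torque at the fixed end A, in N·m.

21200 N·m

Compatibility: T_A·a/J_AC = T_B·b/J_CB with T_A + T_B = T₀.
J_AC = 1.18×10^-3 m⁴, J_CB = 2.55×10^-5 m⁴, so T_A = T₀·(J_AC/a)/((J_AC/a)+(J_CB/b)) = 21200 N·m, T_B = 304.0 N·m.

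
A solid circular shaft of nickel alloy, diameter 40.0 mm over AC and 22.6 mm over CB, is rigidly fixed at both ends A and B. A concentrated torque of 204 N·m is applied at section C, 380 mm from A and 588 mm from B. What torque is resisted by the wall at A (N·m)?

Compatibility: T_A·a/J_AC = T_B·b/J_CB with T_A + T_B = T₀.
J_AC = 2.51×10^-7 m⁴, J_CB = 2.56×10^-8 m⁴, so T_A = T₀·(J_AC/a)/((J_AC/a)+(J_CB/b)) = 191.4 N·m, T_B = 12.60 N·m.

191 N·m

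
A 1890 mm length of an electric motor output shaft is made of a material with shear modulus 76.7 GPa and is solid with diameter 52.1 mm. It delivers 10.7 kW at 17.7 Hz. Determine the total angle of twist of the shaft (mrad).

ω = 2π·17.7 = 111.2 rad/s, so T = P/ω = 10.7×10³ / 111.2 = 96.21 N·m.
J = πd⁴/32 = π(0.0521)⁴/32 = 7.234×10^-7 m⁴.
θ = T·L/(G·J) = 96.21 × 1.89 / (76.7×10⁹ × 7.234×10^-7) = 3.278×10^-3 rad.

3.28 mrad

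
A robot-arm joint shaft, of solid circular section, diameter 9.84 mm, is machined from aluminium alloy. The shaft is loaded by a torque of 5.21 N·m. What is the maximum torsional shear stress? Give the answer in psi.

J = πd⁴/32 = π(0.00984)⁴/32 = 9.204×10^-10 m⁴.
τ_max = T·r/J = 5.210 × 0.00492 / 9.204×10^-10 = 2.785×10^7 Pa.

4040 psi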